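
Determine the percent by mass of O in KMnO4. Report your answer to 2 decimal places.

Molar mass = 1(39.10) + 1(54.94) + 4(16.00) = 158.040 g/mol
Mass of O per mole = 4 × 16.00 = 64.000 g
% O = 64.000 / 158.040 × 100 = 40.50%

40.50%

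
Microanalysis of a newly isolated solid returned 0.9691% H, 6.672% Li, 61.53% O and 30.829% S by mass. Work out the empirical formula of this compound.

HLiO4S

Assume 100 g: 0.9691 g H, 6.672 g Li, 61.53 g O, 30.829 g S.
Moles — H: 0.9691 / 1.008 = 0.9614 mol; Li: 6.672 / 6.94 = 0.9614 mol; O: 61.53 / 16.00 = 3.846 mol; S: 30.829 / 32.07 = 0.9613 mol
Ratios (÷ 0.9613): H 1.000, Li 1.000, O 4.000, S 1.000
→ HLiO4S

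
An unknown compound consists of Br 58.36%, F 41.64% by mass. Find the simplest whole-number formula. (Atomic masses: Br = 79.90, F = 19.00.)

Assume 100 g: 58.36 g Br, 41.64 g F.
Moles — Br: 58.36 / 79.90 = 0.7304 mol; F: 41.64 / 19.00 = 2.192 mol
Smallest is Br at 0.7304 mol; normalising gives Br 1.000, F 3.000
→ BrF3

BrF3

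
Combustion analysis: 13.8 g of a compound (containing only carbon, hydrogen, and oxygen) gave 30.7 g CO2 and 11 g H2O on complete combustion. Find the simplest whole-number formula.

mol C = 30.7 / 44.01 = 0.6976; mass C = 0.6976 × 12.01 = 8.378 g
mol H = 2 × (11 / 18.02) = 1.221; mass H = 1.221 × 1.008 = 1.231 g
mass O = 13.8 − (9.608) = 4.192 g → mol O = 0.2620
Ratios (÷ 0.262): C 2.663, H 4.660, O 1.000
×3: C 7.99, H 13.98, O 3.00 → C8H14O3

C8H14O3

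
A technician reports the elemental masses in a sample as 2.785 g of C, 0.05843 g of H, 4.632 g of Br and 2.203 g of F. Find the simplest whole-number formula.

C4HBrF2

Moles — C: 2.785 / 12.01 = 0.2319 mol; H: 0.05843 / 1.008 = 0.05797 mol; Br: 4.632 / 79.90 = 0.05797 mol; F: 2.203 / 19.00 = 0.1159 mol
Ratios (÷ 0.05797): C 4.000, H 1.000, Br 1.000, F 2.000
≈ 4:1:1:2 → C4HBrF2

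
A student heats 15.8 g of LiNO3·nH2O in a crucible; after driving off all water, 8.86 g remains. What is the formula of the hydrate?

Mass of water lost = 15.8 − 8.86 = 6.94 g → 6.94 / 18.02 = 0.3851 mol H2O
Molar mass of LiNO3 = 68.95 g/mol → mol LiNO3 = 8.86 / 68.95 = 0.1285
n = 0.3851 / 0.1285 = 3.00 ≈ 3 → LiNO3·3H2O

LiNO3·3H2O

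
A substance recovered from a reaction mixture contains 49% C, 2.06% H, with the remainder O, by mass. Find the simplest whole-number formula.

Assume 100 g: 49 g C, 2.06 g H, 48.94 g O.
n(C) = 49/12.01 = 4.08, n(H) = 2.06/1.008 = 2.044, n(O) = 48.94/16.00 = 3.059
Divide by the smallest (2.044 mol H): C 1.996, H 1.000, O 1.497
Scaling by 2: C 3.99, H 2.00, O 2.99 → C4H2O3

C4H2O3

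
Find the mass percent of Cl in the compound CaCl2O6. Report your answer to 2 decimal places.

Molar mass = 1(40.08) + 2(35.45) + 6(16.00) = 206.980 g/mol
Mass of Cl per mole = 2 × 35.45 = 70.900 g
% Cl = 70.900 / 206.980 × 100 = 34.25%

34.25%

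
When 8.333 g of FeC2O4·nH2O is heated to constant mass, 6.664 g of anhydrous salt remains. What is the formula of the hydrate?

FeC2O4·2H2O

Mass of water lost = 8.333 − 6.664 = 1.669 g → 1.669 / 18.02 = 0.09262 mol H2O
Molar mass of FeC2O4 = 143.87 g/mol → mol FeC2O4 = 6.664 / 143.87 = 0.04632
n = 0.09262 / 0.04632 = 2.00 ≈ 2 → FeC2O4·2H2O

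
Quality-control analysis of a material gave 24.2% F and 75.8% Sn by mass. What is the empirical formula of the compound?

F2Sn

Assume 100 g: 24.2 g F, 75.8 g Sn.
Moles — F: 24.2 / 19.00 = 1.274 mol; Sn: 75.8 / 118.71 = 0.6385 mol
Smallest is Sn at 0.6385 mol; normalising gives F 1.995, Sn 1.000
Ratio ≈ 2:1, so the empirical formula is F2Sn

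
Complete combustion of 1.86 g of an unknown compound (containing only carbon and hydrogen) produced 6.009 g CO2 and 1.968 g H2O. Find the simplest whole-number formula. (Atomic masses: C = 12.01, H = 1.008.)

C5H8

mol C = 6.009 / 44.01 = 0.1365; mass C = 0.1365 × 12.01 = 1.640 g
mol H = 2 × (1.968 / 18.02) = 0.2184; mass H = 0.2184 × 1.008 = 0.2202 g
Divide by the smallest (0.1365 mol C): C 1.000, H 1.600
Multiply by 5: C 5.00, H 8.00 → C5H8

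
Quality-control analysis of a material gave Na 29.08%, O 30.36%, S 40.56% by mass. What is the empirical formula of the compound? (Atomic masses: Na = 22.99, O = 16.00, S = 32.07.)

Na2O3S2

Assume 100 g: 29.08 g Na, 30.36 g O, 40.56 g S.
Moles — Na: 29.08 / 22.99 = 1.265 mol; O: 30.36 / 16.00 = 1.897 mol; S: 40.56 / 32.07 = 1.265 mol
Smallest is S at 1.265 mol; normalising gives Na 1.000, O 1.500, S 1.000
Multiply by 2: Na 2.00, O 3.00, S 2.00 → Na2O3S2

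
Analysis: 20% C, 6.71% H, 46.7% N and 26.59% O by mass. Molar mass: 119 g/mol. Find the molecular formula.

Assume 100 g: 20 g C, 6.71 g H, 46.7 g N, 26.59 g O.
C: 20 g ÷ 12.01 g/mol = 1.665 mol
H: 6.71 g ÷ 1.008 g/mol = 6.657 mol
N: 46.7 g ÷ 14.01 g/mol = 3.333 mol
O: 26.59 g ÷ 16.00 g/mol = 1.662 mol
Ratios (÷ 1.662): C 1.002, H 4.006, N 2.006, O 1.000
≈ 1:4:2:1 → CH4N2O
Empirical-formula mass = 60.06 g/mol
n = 119 / 60.06 = 1.98 ≈ 2
Molecular formula = (CH4N2O)×2 = C2H8N4O2

C2H8N4O2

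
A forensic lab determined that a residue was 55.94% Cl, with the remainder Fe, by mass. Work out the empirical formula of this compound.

Assume 100 g: 55.94 g Cl, 44.06 g Fe.
Cl: 55.94 g ÷ 35.45 g/mol = 1.578 mol
Fe: 44.06 g ÷ 55.85 g/mol = 0.7889 mol
Divide by the smallest (0.7889 mol Fe): Cl 2.000, Fe 1.000
≈ 2:1 → Cl2Fe

Cl2Fe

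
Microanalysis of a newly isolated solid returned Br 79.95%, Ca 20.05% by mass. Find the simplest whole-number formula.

Br2Ca

Assume 100 g: 79.95 g Br, 20.05 g Ca.
Moles — Br: 79.95 / 79.90 = 1.001 mol; Ca: 20.05 / 40.08 = 0.5002 mol
Smallest is Ca at 0.5002 mol; normalising gives Br 2.000, Ca 1.000
→ Br2Ca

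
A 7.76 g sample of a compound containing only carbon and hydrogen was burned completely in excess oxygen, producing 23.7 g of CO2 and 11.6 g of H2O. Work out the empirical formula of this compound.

mol C = 23.7 / 44.01 = 0.5385; mass C = 0.5385 × 12.01 = 6.468 g
mol H = 2 × (11.6 / 18.02) = 1.287; mass H = 1.287 × 1.008 = 1.298 g
Smallest is C at 0.5385 mol; normalising gives C 1.000, H 2.391
Scaling by 5: C 5.00, H 11.95 → C5H12

C5H12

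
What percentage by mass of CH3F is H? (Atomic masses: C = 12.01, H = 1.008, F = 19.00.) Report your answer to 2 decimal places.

Molar mass = 1(12.01) + 3(1.008) + 1(19.00) = 34.034 g/mol
Mass of H per mole = 3 × 1.008 = 3.024 g
% H = 3.024 / 34.034 × 100 = 8.89%

8.89%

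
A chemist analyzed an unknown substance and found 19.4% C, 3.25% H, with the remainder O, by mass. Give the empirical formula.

Assume 100 g: 19.4 g C, 3.25 g H, 77.35 g O.
C: 19.4 g ÷ 12.01 g/mol = 1.615 mol
H: 3.25 g ÷ 1.008 g/mol = 3.224 mol
O: 77.35 g ÷ 16.00 g/mol = 4.834 mol
Divide by the smallest (1.615 mol C): C 1.000, H 1.996, O 2.993
→ CH2O3

CH2O3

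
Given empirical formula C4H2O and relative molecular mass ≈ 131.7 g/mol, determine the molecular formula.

Empirical-formula mass = 66.06 g/mol
n = 131.7 / 66.06 = 1.99 ≈ 2
Molecular formula = (C4H2O)2 = C8H4O2

C8H4O2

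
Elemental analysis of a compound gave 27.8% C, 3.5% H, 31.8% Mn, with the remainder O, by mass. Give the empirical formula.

Assume 100 g: 27.8 g C, 3.5 g H, 31.8 g Mn, 36.9 g O.
n(C) = 27.8/12.01 = 2.315, n(H) = 3.5/1.008 = 3.472, n(Mn) = 31.8/54.94 = 0.5788, n(O) = 36.9/16.00 = 2.306
Smallest is Mn at 0.5788 mol; normalising gives C 3.999, H 5.999, Mn 1.000, O 3.984
Ratio ≈ 4:6:1:4, so the empirical formula is C4H6MnO4

C4H6MnO4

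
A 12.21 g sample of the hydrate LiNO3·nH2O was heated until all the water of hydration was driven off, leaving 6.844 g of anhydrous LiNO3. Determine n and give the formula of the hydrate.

LiNO3·3H2O

Mass of water lost = 12.21 − 6.844 = 5.366 g → 5.366 / 18.02 = 0.2978 mol H2O
Molar mass of LiNO3 = 68.95 g/mol → mol LiNO3 = 6.844 / 68.95 = 0.09926
n = 0.2978 / 0.09926 = 3.00 ≈ 3 → LiNO3·3H2O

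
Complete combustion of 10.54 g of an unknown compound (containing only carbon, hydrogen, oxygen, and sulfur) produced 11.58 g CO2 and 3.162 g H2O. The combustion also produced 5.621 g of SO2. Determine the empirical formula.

mol C = 11.58 / 44.01 = 0.2631; mass C = 0.2631 × 12.01 = 3.160 g
mol H = 2 × (3.162 / 18.02) = 0.3509; mass H = 0.3509 × 1.008 = 0.3538 g
mol S = 5.621 / 64.07 = 0.08773; mass S = 2.814 g
mass O = 10.54 − (6.327) = 4.213 g → mol O = 0.2633
Ratios (÷ 0.08773): C 2.999, H 4.000, O 3.001, S 1.000
≈ 3:4:3:1 → C3H4O3S

C3H4O3S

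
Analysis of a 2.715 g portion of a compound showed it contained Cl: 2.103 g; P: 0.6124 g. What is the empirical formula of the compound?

Cl3P

Cl: 2.103 g ÷ 35.45 g/mol = 0.05932 mol
P: 0.6124 g ÷ 30.97 g/mol = 0.01977 mol
Ratios (÷ 0.01977): Cl 3.000, P 1.000
→ Cl3P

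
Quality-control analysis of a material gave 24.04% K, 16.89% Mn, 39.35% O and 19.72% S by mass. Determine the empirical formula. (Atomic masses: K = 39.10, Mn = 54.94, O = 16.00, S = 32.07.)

K2MnO8S2

Assume 100 g: 24.04 g K, 16.89 g Mn, 39.35 g O, 19.72 g S.
Moles — K: 24.04 / 39.10 = 0.6148 mol; Mn: 16.89 / 54.94 = 0.3074 mol; O: 39.35 / 16.00 = 2.459 mol; S: 19.72 / 32.07 = 0.6149 mol
Divide by the smallest (0.3074 mol Mn): K 2.000, Mn 1.000, O 8.000, S 2.000
→ K2MnO8S2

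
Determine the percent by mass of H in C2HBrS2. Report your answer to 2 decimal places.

0.60%

Molar mass = 2(12.01) + 1(1.008) + 1(79.90) + 2(32.07) = 169.068 g/mol
Mass of H per mole = 1 × 1.008 = 1.008 g
% H = 1.008 / 169.068 × 100 = 0.60%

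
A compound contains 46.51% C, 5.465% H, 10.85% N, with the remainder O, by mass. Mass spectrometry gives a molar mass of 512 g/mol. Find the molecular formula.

Assume 100 g: 46.51 g C, 5.465 g H, 10.85 g N, 37.175 g O.
n(C) = 46.51/12.01 = 3.873, n(H) = 5.465/1.008 = 5.422, n(N) = 10.85/14.01 = 0.7744, n(O) = 37.175/16.00 = 2.323
Ratios (÷ 0.7744): C 5.000, H 7.001, N 1.000, O 3.000
→ C5H7NO3
Empirical-formula mass = 129.12 g/mol
n = 512 / 129.12 = 3.97 ≈ 4
Molecular formula = (C5H7NO3)×4 = C20H28N4O12

C20H28N4O12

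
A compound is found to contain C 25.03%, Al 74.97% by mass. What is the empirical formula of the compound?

Assume 100 g: 25.03 g C, 74.97 g Al.
C: 25.03 g ÷ 12.01 g/mol = 2.084 mol
Al: 74.97 g ÷ 26.98 g/mol = 2.779 mol
Smallest is C at 2.084 mol; normalising gives C 1.000, Al 1.333
×3: C 3.00, Al 4.00 → C3Al4

C3Al4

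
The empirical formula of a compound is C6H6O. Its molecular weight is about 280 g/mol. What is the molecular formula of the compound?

C18H18O3

Empirical-formula mass = 94.11 g/mol
n = 280 / 94.11 = 2.98 ≈ 3
Molecular formula = (C6H6O)3 = C18H18O3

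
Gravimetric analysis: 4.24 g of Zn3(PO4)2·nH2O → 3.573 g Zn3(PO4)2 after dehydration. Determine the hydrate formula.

Zn3(PO4)2·4H2O

Mass of water lost = 4.24 − 3.573 = 0.667 g → 0.667 / 18.02 = 0.03701 mol H2O
Molar mass of Zn3(PO4)2 = 386.08 g/mol → mol Zn3(PO4)2 = 3.573 / 386.08 = 0.009255
n = 0.03701 / 0.009255 = 4.00 ≈ 4 → Zn3(PO4)2·4H2O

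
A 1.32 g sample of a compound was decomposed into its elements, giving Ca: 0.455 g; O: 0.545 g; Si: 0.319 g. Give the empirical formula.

n(Ca) = 0.455/40.08 = 0.01135, n(O) = 0.545/16.00 = 0.03406, n(Si) = 0.319/28.09 = 0.01136
Ratios (÷ 0.01135): Ca 1.000, O 3.000, Si 1.000
Ratio ≈ 1:3:1, so the empirical formula is CaO3Si

CaO3Si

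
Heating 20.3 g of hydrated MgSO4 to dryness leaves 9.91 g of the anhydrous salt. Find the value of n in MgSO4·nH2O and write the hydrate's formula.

Mass of water lost = 20.3 − 9.91 = 10.39 g → 10.39 / 18.02 = 0.5766 mol H2O
Molar mass of MgSO4 = 120.38 g/mol → mol MgSO4 = 9.91 / 120.38 = 0.08232
n = 0.5766 / 0.08232 = 7.00 ≈ 7 → MgSO4·7H2O

MgSO4·7H2O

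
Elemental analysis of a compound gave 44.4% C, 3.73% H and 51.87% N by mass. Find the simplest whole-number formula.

CHN

Assume 100 g: 44.4 g C, 3.73 g H, 51.87 g N.
Moles — C: 44.4 / 12.01 = 3.697 mol; H: 3.73 / 1.008 = 3.7 mol; N: 51.87 / 14.01 = 3.702 mol
Ratios (÷ 3.697): C 1.000, H 1.001, N 1.001
≈ 1:1:1 → CHN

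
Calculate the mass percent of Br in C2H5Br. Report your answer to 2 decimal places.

73.33%

Molar mass = 2(12.01) + 5(1.008) + 1(79.90) = 108.960 g/mol
Mass of Br per mole = 1 × 79.90 = 79.900 g
% Br = 79.900 / 108.960 × 100 = 73.33%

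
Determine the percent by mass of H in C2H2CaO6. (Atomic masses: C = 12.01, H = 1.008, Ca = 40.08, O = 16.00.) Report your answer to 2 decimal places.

Molar mass = 2(12.01) + 2(1.008) + 1(40.08) + 6(16.00) = 162.116 g/mol
Mass of H per mole = 2 × 1.008 = 2.016 g
% H = 2.016 / 162.116 × 100 = 1.24%

1.24%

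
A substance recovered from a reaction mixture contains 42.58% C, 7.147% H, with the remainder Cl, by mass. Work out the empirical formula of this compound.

Assume 100 g: 42.58 g C, 7.147 g H, 50.273 g Cl.
Moles — C: 42.58 / 12.01 = 3.545 mol; H: 7.147 / 1.008 = 7.09 mol; Cl: 50.273 / 35.45 = 1.418 mol
Ratios (÷ 1.418): C 2.500, H 5.000, Cl 1.000
Scaling by 2: C 5.00, H 10.00, Cl 2.00 → C5H10Cl2

C5H10Cl2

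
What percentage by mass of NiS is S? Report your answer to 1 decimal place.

Molar mass = 1(58.69) + 1(32.07) = 90.760 g/mol
Mass of S per mole = 1 × 32.07 = 32.070 g
% S = 32.070 / 90.760 × 100 = 35.3%

35.3%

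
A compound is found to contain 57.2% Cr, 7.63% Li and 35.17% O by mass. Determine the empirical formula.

Assume 100 g: 57.2 g Cr, 7.63 g Li, 35.17 g O.
Cr: 57.2 g ÷ 52.00 g/mol = 1.1 mol
Li: 7.63 g ÷ 6.94 g/mol = 1.099 mol
O: 35.17 g ÷ 16.00 g/mol = 2.198 mol
Smallest is Li at 1.099 mol; normalising gives Cr 1.001, Li 1.000, O 1.999
Ratio ≈ 1:1:2, so the empirical formula is CrLiO2

CrLiO2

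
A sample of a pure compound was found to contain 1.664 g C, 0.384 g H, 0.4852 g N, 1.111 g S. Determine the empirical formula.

n(C) = 1.664/12.01 = 0.1386, n(H) = 0.384/1.008 = 0.381, n(N) = 0.4852/14.01 = 0.03463, n(S) = 1.111/32.07 = 0.03464
Divide by the smallest (0.03463 mol N): C 4.001, H 11.000, N 1.000, S 1.000
Ratio ≈ 4:11:1:1, so the empirical formula is C4H11NS

C4H11NS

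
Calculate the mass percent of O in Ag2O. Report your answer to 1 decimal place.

Molar mass = 2(107.87) + 1(16.00) = 231.740 g/mol
Mass of O per mole = 1 × 16.00 = 16.000 g
% O = 16.000 / 231.740 × 100 = 6.9%

6.9%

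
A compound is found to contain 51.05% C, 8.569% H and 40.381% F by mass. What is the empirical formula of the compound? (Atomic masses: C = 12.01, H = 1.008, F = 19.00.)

Assume 100 g: 51.05 g C, 8.569 g H, 40.381 g F.
C: 51.05 g ÷ 12.01 g/mol = 4.251 mol
H: 8.569 g ÷ 1.008 g/mol = 8.501 mol
F: 40.381 g ÷ 19.00 g/mol = 2.125 mol
Ratios (÷ 2.125): C 2.000, H 4.000, F 1.000
→ C2H4F

C2H4F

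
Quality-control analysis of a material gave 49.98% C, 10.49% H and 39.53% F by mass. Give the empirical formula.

Assume 100 g: 49.98 g C, 10.49 g H, 39.53 g F.
C: 49.98 g ÷ 12.01 g/mol = 4.162 mol
H: 10.49 g ÷ 1.008 g/mol = 10.41 mol
F: 39.53 g ÷ 19.00 g/mol = 2.081 mol
Divide by the smallest (2.081 mol F): C 2.000, H 5.002, F 1.000
→ C2H5F

C2H5F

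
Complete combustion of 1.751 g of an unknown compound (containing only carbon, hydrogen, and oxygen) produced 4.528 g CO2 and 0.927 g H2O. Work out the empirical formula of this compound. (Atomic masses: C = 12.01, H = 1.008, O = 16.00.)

mol C = 4.528 / 44.01 = 0.1029; mass C = 0.1029 × 12.01 = 1.236 g
mol H = 2 × (0.927 / 18.02) = 0.1029; mass H = 0.1029 × 1.008 = 0.1037 g
mass O = 1.751 − (1.339) = 0.4116 g → mol O = 0.02573
Divide by the smallest (0.02573 mol O): C 3.999, H 3.999, O 1.000
≈ 4:4:1 → C4H4O

C4H4O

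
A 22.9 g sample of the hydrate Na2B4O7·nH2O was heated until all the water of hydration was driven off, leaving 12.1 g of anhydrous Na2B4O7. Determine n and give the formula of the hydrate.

Na2B4O7·10H2O

Mass of water lost = 22.9 − 12.1 = 10.8 g → 10.8 / 18.02 = 0.5993 mol H2O
Molar mass of Na2B4O7 = 201.22 g/mol → mol Na2B4O7 = 12.1 / 201.22 = 0.06013
n = 0.5993 / 0.06013 = 9.97 ≈ 10 → Na2B4O7·10H2O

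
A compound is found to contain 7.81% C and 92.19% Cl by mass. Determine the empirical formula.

Assume 100 g: 7.81 g C, 92.19 g Cl.
n(C) = 7.81/12.01 = 0.6503, n(Cl) = 92.19/35.45 = 2.601
Divide by the smallest (0.6503 mol C): C 1.000, Cl 3.999
≈ 1:4 → CCl4

CCl4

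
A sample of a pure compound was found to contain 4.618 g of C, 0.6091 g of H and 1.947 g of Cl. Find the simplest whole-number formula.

C7H11Cl

Moles — C: 4.618 / 12.01 = 0.3845 mol; H: 0.6091 / 1.008 = 0.6043 mol; Cl: 1.947 / 35.45 = 0.05492 mol
Divide by the smallest (0.05492 mol Cl): C 7.001, H 11.002, Cl 1.000
→ C7H11Cl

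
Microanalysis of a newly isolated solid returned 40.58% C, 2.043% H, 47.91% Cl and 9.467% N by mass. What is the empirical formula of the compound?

C5H3Cl2N

Assume 100 g: 40.58 g C, 2.043 g H, 47.91 g Cl, 9.467 g N.
n(C) = 40.58/12.01 = 3.379, n(H) = 2.043/1.008 = 2.027, n(Cl) = 47.91/35.45 = 1.351, n(N) = 9.467/14.01 = 0.6757
Ratios (÷ 0.6757): C 5.000, H 2.999, Cl 2.000, N 1.000
Ratio ≈ 5:3:2:1, so the empirical formula is C5H3Cl2N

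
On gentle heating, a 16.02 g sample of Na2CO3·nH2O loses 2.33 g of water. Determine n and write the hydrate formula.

Na2CO3·H2O

Mass of anhydrous Na2CO3 = 16.02 − 2.33 = 13.69 g
mol H2O = 2.33 / 18.02 = 0.1293
Molar mass of Na2CO3 = 105.99 g/mol → mol Na2CO3 = 13.69 / 105.99 = 0.1292
n = 0.1293 / 0.1292 = 1.00 ≈ 1 → Na2CO3·H2O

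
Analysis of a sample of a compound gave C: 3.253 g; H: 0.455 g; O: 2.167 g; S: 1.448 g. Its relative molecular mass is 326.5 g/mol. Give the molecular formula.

C: 3.253 g ÷ 12.01 g/mol = 0.2709 mol
H: 0.455 g ÷ 1.008 g/mol = 0.4514 mol
O: 2.167 g ÷ 16.00 g/mol = 0.1354 mol
S: 1.448 g ÷ 32.07 g/mol = 0.04515 mol
Divide by the smallest (0.04515 mol S): C 5.999, H 9.997, O 3.000, S 1.000
→ C6H10O3S
Empirical-formula mass = 162.21 g/mol
n = 326.5 / 162.21 = 2.01 ≈ 2
Molecular formula = (C6H10O3S)×2 = C12H20O6S2

C12H20O6S2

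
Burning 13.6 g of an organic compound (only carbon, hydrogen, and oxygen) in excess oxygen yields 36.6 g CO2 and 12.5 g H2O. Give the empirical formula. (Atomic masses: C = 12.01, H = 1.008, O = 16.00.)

mol C = 36.6 / 44.01 = 0.8316; mass C = 0.8316 × 12.01 = 9.988 g
mol H = 2 × (12.5 / 18.02) = 1.387; mass H = 1.387 × 1.008 = 1.398 g
mass O = 13.6 − (11.39) = 2.214 g → mol O = 0.1384
Divide by the smallest (0.1384 mol O): C 6.011, H 10.027, O 1.000
≈ 6:10:1 → C6H10O

C6H10O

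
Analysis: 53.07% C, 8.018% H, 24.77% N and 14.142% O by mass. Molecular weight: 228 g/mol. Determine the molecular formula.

Assume 100 g: 53.07 g C, 8.018 g H, 24.77 g N, 14.142 g O.
n(C) = 53.07/12.01 = 4.419, n(H) = 8.018/1.008 = 7.954, n(N) = 24.77/14.01 = 1.768, n(O) = 14.142/16.00 = 0.8839
Divide by the smallest (0.8839 mol O): C 4.999, H 8.999, N 2.000, O 1.000
Ratio ≈ 5:9:2:1, so the empirical formula is C5H9N2O
Empirical-formula mass = 113.14 g/mol
n = 228 / 113.14 = 2.02 ≈ 2
Molecular formula = (C5H9N2O)×2 = C10H18N4O2

C10H18N4O2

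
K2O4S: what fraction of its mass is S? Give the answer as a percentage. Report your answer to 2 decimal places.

Molar mass = 2(39.10) + 4(16.00) + 1(32.07) = 174.270 g/mol
Mass of S per mole = 1 × 32.07 = 32.070 g
% S = 32.070 / 174.270 × 100 = 18.40%

18.40%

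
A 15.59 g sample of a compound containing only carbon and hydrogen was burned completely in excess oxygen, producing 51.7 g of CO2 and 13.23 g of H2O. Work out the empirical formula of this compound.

mol C = 51.7 / 44.01 = 1.175; mass C = 1.175 × 12.01 = 14.11 g
mol H = 2 × (13.23 / 18.02) = 1.468; mass H = 1.468 × 1.008 = 1.480 g
Smallest is C at 1.175 mol; normalising gives C 1.000, H 1.250
×4: C 4.00, H 5.00 → C4H5

C4H5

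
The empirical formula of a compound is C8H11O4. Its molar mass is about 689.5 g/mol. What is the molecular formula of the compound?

Empirical-formula mass = 171.17 g/mol
n = 689.5 / 171.17 = 4.03 ≈ 4
Molecular formula = (C8H11O4)4 = C32H44O16

C32H44O16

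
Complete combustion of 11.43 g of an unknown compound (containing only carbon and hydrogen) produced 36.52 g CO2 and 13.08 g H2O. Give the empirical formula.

mol C = 36.52 / 44.01 = 0.8298; mass C = 0.8298 × 12.01 = 9.966 g
mol H = 2 × (13.08 / 18.02) = 1.452; mass H = 1.452 × 1.008 = 1.463 g
Divide by the smallest (0.8298 mol C): C 1.000, H 1.749
Scaling by 4: C 4.00, H 7.00 → C4H7

C4H7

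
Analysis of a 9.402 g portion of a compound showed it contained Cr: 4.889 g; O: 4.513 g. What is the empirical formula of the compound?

CrO3

Moles — Cr: 4.889 / 52.00 = 0.09402 mol; O: 4.513 / 16.00 = 0.2821 mol
Smallest is Cr at 0.09402 mol; normalising gives Cr 1.000, O 3.000
≈ 1:3 → CrO3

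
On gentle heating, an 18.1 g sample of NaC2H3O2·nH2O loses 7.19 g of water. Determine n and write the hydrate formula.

Mass of anhydrous NaC2H3O2 = 18.1 − 7.19 = 10.91 g
mol H2O = 7.19 / 18.02 = 0.399
Molar mass of NaC2H3O2 = 82.03 g/mol → mol NaC2H3O2 = 10.91 / 82.03 = 0.133
n = 0.399 / 0.133 = 3.00 ≈ 3 → NaC2H3O2·3H2O

NaC2H3O2·3H2O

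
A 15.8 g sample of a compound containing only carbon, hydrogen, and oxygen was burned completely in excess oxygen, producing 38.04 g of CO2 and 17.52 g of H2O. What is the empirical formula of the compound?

C4H9O

mol C = 38.04 / 44.01 = 0.8643; mass C = 0.8643 × 12.01 = 10.38 g
mol H = 2 × (17.52 / 18.02) = 1.945; mass H = 1.945 × 1.008 = 1.960 g
mass O = 15.8 − (12.34) = 3.459 g → mol O = 0.2162
Ratios (÷ 0.2162): C 3.998, H 8.994, O 1.000
≈ 4:9:1 → C4H9O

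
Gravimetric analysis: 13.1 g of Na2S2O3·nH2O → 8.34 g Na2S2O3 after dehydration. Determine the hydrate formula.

Na2S2O3·5H2O

Mass of water lost = 13.1 − 8.34 = 4.76 g → 4.76 / 18.02 = 0.2642 mol H2O
Molar mass of Na2S2O3 = 158.12 g/mol → mol Na2S2O3 = 8.34 / 158.12 = 0.05274
n = 0.2642 / 0.05274 = 5.01 ≈ 5 → Na2S2O3·5H2O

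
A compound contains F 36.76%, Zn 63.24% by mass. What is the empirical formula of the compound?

F2Zn

Assume 100 g: 36.76 g F, 63.24 g Zn.
Moles — F: 36.76 / 19.00 = 1.935 mol; Zn: 63.24 / 65.38 = 0.9673 mol
Smallest is Zn at 0.9673 mol; normalising gives F 2.000, Zn 1.000
→ F2Zn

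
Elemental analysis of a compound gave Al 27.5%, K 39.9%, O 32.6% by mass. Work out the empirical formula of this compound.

AlKO2

Assume 100 g: 27.5 g Al, 39.9 g K, 32.6 g O.
Moles — Al: 27.5 / 26.98 = 1.019 mol; K: 39.9 / 39.10 = 1.02 mol; O: 32.6 / 16.00 = 2.038 mol
Ratios (÷ 1.019): Al 1.000, K 1.001, O 1.999
→ AlKO2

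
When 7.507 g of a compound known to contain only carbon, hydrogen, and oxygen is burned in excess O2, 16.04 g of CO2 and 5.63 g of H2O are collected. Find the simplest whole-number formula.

mol C = 16.04 / 44.01 = 0.3645; mass C = 0.3645 × 12.01 = 4.377 g
mol H = 2 × (5.63 / 18.02) = 0.6249; mass H = 0.6249 × 1.008 = 0.6299 g
mass O = 7.507 − (5.007) = 2.500 g → mol O = 0.1562
Ratios (÷ 0.1562): C 2.333, H 3.999, O 1.000
Scaling by 3: C 7.00, H 12.00, O 3.00 → C7H12O3

C7H12O3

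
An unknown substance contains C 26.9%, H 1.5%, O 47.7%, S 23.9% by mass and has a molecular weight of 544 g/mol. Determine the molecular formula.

C12H8O16S4

Assume 100 g: 26.9 g C, 1.5 g H, 47.7 g O, 23.9 g S.
Moles — C: 26.9 / 12.01 = 2.24 mol; H: 1.5 / 1.008 = 1.488 mol; O: 47.7 / 16.00 = 2.981 mol; S: 23.9 / 32.07 = 0.7452 mol
Ratios (÷ 0.7452): C 3.005, H 1.997, O 4.000, S 1.000
→ C3H2O4S
Empirical-formula mass = 134.12 g/mol
n = 544 / 134.12 = 4.06 ≈ 4
Molecular formula = (C3H2O4S)×4 = C12H8O16S4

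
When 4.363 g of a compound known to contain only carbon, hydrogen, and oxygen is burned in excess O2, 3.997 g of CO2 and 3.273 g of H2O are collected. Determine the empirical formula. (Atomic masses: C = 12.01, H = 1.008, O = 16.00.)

mol C = 3.997 / 44.01 = 0.09082; mass C = 0.09082 × 12.01 = 1.091 g
mol H = 2 × (3.273 / 18.02) = 0.3633; mass H = 0.3633 × 1.008 = 0.3662 g
mass O = 4.363 − (1.457) = 2.906 g → mol O = 0.1816
Divide by the smallest (0.09082 mol C): C 1.000, H 4.000, O 2.000
→ CH4O2

CH4O2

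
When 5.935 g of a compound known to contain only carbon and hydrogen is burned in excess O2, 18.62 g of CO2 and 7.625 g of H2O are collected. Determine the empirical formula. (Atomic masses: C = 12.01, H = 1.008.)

CH2

mol C = 18.62 / 44.01 = 0.4231; mass C = 0.4231 × 12.01 = 5.081 g
mol H = 2 × (7.625 / 18.02) = 0.8463; mass H = 0.8463 × 1.008 = 0.8531 g
Smallest is C at 0.4231 mol; normalising gives C 1.000, H 2.000
Ratio ≈ 1:2, so the empirical formula is CH2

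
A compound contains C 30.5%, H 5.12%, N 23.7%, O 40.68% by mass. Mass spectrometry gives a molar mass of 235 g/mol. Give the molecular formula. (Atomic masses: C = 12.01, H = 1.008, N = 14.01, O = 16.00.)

Assume 100 g: 30.5 g C, 5.12 g H, 23.7 g N, 40.68 g O.
C: 30.5 g ÷ 12.01 g/mol = 2.54 mol
H: 5.12 g ÷ 1.008 g/mol = 5.079 mol
N: 23.7 g ÷ 14.01 g/mol = 1.692 mol
O: 40.68 g ÷ 16.00 g/mol = 2.542 mol
Ratios (÷ 1.692): C 1.501, H 3.003, N 1.000, O 1.503
×2: C 3.00, H 6.01, N 2.00, O 3.01 → C3H6N2O3
Empirical-formula mass = 118.10 g/mol
n = 235 / 118.10 = 1.99 ≈ 2
Molecular formula = (C3H6N2O3)×2 = C6H12N4O6

C6H12N4O6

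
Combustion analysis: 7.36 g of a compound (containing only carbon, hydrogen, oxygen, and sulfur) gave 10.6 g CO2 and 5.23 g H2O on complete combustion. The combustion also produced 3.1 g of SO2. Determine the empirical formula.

C5H12O3S

mol C = 10.6 / 44.01 = 0.2409; mass C = 0.2409 × 12.01 = 2.893 g
mol H = 2 × (5.23 / 18.02) = 0.5805; mass H = 0.5805 × 1.008 = 0.5851 g
mol S = 3.1 / 64.07 = 0.04838; mass S = 1.552 g
mass O = 7.36 − (5.029) = 2.331 g → mol O = 0.1457
Smallest is S at 0.04838 mol; normalising gives C 4.978, H 11.997, O 3.010, S 1.000
→ C5H12O3S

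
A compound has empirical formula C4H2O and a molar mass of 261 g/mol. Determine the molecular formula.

C16H8O4

Empirical-formula mass = 66.06 g/mol
n = 261 / 66.06 = 3.95 ≈ 4
Molecular formula = (C4H2O)4 = C16H8O4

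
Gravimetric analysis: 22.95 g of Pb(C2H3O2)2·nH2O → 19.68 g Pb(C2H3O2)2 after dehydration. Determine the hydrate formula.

Pb(C2H3O2)2·3H2O

Mass of water lost = 22.95 − 19.68 = 3.27 g → 3.27 / 18.02 = 0.1815 mol H2O
Molar mass of Pb(C2H3O2)2 = 325.29 g/mol → mol Pb(C2H3O2)2 = 19.68 / 325.29 = 0.0605
n = 0.1815 / 0.0605 = 3.00 ≈ 3 → Pb(C2H3O2)2·3H2O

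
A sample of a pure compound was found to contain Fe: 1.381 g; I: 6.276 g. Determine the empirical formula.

n(Fe) = 1.381/55.85 = 0.02473, n(I) = 6.276/126.90 = 0.04946
Smallest is Fe at 0.02473 mol; normalising gives Fe 1.000, I 2.000
Ratio ≈ 1:2, so the empirical formula is FeI2

FeI2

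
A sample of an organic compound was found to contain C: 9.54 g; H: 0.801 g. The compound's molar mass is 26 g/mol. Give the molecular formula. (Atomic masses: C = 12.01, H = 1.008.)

C2H2

n(C) = 9.54/12.01 = 0.7943, n(H) = 0.801/1.008 = 0.7946
Divide by the smallest (0.7943 mol C): C 1.000, H 1.000
≈ 1:1 → CH
Empirical-formula mass = 13.02 g/mol
n = 26 / 13.02 = 2.00 ≈ 2
Molecular formula = (CH)×2 = C2H2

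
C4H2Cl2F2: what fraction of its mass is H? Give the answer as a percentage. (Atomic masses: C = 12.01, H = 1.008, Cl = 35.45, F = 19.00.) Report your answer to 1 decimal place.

1.3%

Molar mass = 4(12.01) + 2(1.008) + 2(35.45) + 2(19.00) = 158.956 g/mol
Mass of H per mole = 2 × 1.008 = 2.016 g
% H = 2.016 / 158.956 × 100 = 1.3%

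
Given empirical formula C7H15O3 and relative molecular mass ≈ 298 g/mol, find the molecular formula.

Empirical-formula mass = 147.19 g/mol
n = 298 / 147.19 = 2.02 ≈ 2
Molecular formula = (C7H15O3)2 = C14H30O6

C14H30O6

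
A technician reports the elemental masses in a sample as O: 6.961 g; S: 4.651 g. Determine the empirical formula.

O: 6.961 g ÷ 16.00 g/mol = 0.4351 mol
S: 4.651 g ÷ 32.07 g/mol = 0.145 mol
Smallest is S at 0.145 mol; normalising gives O 3.000, S 1.000
Ratio ≈ 3:1, so the empirical formula is O3S

O3S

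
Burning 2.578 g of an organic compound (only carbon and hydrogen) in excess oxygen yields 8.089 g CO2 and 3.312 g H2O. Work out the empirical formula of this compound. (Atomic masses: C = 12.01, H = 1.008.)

CH2

mol C = 8.089 / 44.01 = 0.1838; mass C = 0.1838 × 12.01 = 2.207 g
mol H = 2 × (3.312 / 18.02) = 0.3676; mass H = 0.3676 × 1.008 = 0.3705 g
Ratios (÷ 0.1838): C 1.000, H 2.000
→ CH2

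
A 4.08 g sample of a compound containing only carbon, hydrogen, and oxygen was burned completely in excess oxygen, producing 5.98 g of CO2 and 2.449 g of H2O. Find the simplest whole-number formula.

CH2O

mol C = 5.98 / 44.01 = 0.1359; mass C = 0.1359 × 12.01 = 1.632 g
mol H = 2 × (2.449 / 18.02) = 0.2718; mass H = 0.2718 × 1.008 = 0.2740 g
mass O = 4.08 − (1.906) = 2.174 g → mol O = 0.1359
Divide by the smallest (0.1359 mol C): C 1.000, H 2.000, O 1.000
Ratio ≈ 1:2:1, so the empirical formula is CH2O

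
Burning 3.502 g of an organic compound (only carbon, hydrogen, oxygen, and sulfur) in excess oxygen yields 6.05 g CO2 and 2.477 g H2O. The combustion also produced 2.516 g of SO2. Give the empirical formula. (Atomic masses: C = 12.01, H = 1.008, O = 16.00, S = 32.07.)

C7H14OS2

mol C = 6.05 / 44.01 = 0.1375; mass C = 0.1375 × 12.01 = 1.651 g
mol H = 2 × (2.477 / 18.02) = 0.2749; mass H = 0.2749 × 1.008 = 0.2771 g
mol S = 2.516 / 64.07 = 0.03927; mass S = 1.259 g
mass O = 3.502 − (3.187) = 0.3145 g → mol O = 0.01966
Smallest is O at 0.01966 mol; normalising gives C 6.993, H 13.986, O 1.000, S 1.998
≈ 7:14:1:2 → C7H14OS2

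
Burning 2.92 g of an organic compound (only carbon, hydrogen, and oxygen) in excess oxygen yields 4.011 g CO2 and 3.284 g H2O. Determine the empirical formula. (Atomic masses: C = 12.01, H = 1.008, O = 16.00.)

mol C = 4.011 / 44.01 = 0.09114; mass C = 0.09114 × 12.01 = 1.095 g
mol H = 2 × (3.284 / 18.02) = 0.3645; mass H = 0.3645 × 1.008 = 0.3674 g
mass O = 2.92 − (1.462) = 1.458 g → mol O = 0.09113
Ratios (÷ 0.09113): C 1.000, H 4.000, O 1.000
≈ 1:4:1 → CH4O

CH4O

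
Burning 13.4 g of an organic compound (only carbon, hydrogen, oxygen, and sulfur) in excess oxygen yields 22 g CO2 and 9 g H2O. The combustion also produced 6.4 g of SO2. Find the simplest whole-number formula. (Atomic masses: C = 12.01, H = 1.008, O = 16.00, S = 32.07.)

C5H10O2S

mol C = 22 / 44.01 = 0.4999; mass C = 0.4999 × 12.01 = 6.004 g
mol H = 2 × (9 / 18.02) = 0.9989; mass H = 0.9989 × 1.008 = 1.007 g
mol S = 6.4 / 64.07 = 0.09989; mass S = 3.203 g
mass O = 13.4 − (10.21) = 3.186 g → mol O = 0.1991
Ratios (÷ 0.09989): C 5.004, H 10.000, O 1.993, S 1.000
→ C5H10O2S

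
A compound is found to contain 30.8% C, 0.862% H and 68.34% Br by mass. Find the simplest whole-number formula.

C3HBr

Assume 100 g: 30.8 g C, 0.862 g H, 68.34 g Br.
C: 30.8 g ÷ 12.01 g/mol = 2.565 mol
H: 0.862 g ÷ 1.008 g/mol = 0.8552 mol
Br: 68.34 g ÷ 79.90 g/mol = 0.8553 mol
Smallest is H at 0.8552 mol; normalising gives C 2.999, H 1.000, Br 1.000
≈ 3:1:1 → C3HBr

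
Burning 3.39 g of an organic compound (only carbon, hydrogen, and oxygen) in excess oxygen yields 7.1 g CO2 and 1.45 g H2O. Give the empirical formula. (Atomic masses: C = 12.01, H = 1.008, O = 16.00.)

C2H2O

mol C = 7.1 / 44.01 = 0.1613; mass C = 0.1613 × 12.01 = 1.938 g
mol H = 2 × (1.45 / 18.02) = 0.1609; mass H = 0.1609 × 1.008 = 0.1622 g
mass O = 3.39 − (2.100) = 1.290 g → mol O = 0.08064
Divide by the smallest (0.08064 mol O): C 2.001, H 1.996, O 1.000
→ C2H2O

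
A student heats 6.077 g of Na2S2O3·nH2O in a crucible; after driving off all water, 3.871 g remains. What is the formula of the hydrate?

Mass of water lost = 6.077 − 3.871 = 2.206 g → 2.206 / 18.02 = 0.1224 mol H2O
Molar mass of Na2S2O3 = 158.12 g/mol → mol Na2S2O3 = 3.871 / 158.12 = 0.02448
n = 0.1224 / 0.02448 = 5.00 ≈ 5 → Na2S2O3·5H2O

Na2S2O3·5H2O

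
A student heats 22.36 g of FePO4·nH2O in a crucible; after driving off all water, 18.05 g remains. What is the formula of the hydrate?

FePO4·2H2O

Mass of water lost = 22.36 − 18.05 = 4.31 g → 4.31 / 18.02 = 0.2392 mol H2O
Molar mass of FePO4 = 150.82 g/mol → mol FePO4 = 18.05 / 150.82 = 0.1197
n = 0.2392 / 0.1197 = 2.00 ≈ 2 → FePO4·2H2O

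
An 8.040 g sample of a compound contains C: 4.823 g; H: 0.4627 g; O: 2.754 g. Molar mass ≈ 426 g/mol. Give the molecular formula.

n(C) = 4.823/12.01 = 0.4016, n(H) = 0.4627/1.008 = 0.459, n(O) = 2.754/16.00 = 0.1721
Divide by the smallest (0.1721 mol O): C 2.333, H 2.667, O 1.000
Scaling by 3: C 7.00, H 8.00, O 3.00 → C7H8O3
Empirical-formula mass = 140.13 g/mol
n = 426 / 140.13 = 3.04 ≈ 3
Molecular formula = (C7H8O3)×3 = C21H24O9

C21H24O9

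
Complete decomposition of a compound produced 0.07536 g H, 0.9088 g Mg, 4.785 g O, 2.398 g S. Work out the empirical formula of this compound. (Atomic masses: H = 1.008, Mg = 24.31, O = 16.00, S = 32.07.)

H2MgO8S2

Moles — H: 0.07536 / 1.008 = 0.07476 mol; Mg: 0.9088 / 24.31 = 0.03738 mol; O: 4.785 / 16.00 = 0.2991 mol; S: 2.398 / 32.07 = 0.07477 mol
Ratios (÷ 0.03738): H 2.000, Mg 1.000, O 8.000, S 2.000
→ H2MgO8S2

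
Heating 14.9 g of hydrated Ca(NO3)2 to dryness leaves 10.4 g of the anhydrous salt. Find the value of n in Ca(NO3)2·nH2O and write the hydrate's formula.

Mass of water lost = 14.9 − 10.4 = 4.5 g → 4.5 / 18.02 = 0.2497 mol H2O
Molar mass of Ca(NO3)2 = 164.10 g/mol → mol Ca(NO3)2 = 10.4 / 164.10 = 0.06338
n = 0.2497 / 0.06338 = 3.94 ≈ 4 → Ca(NO3)2·4H2O

Ca(NO3)2·4H2O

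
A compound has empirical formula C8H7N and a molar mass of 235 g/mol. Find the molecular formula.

Empirical-formula mass = 117.15 g/mol
n = 235 / 117.15 = 2.01 ≈ 2
Molecular formula = (C8H7N)2 = C16H14N2

C16H14N2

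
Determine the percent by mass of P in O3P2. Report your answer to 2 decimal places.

56.34%

Molar mass = 3(16.00) + 2(30.97) = 109.940 g/mol
Mass of P per mole = 2 × 30.97 = 61.940 g
% P = 61.940 / 109.940 × 100 = 56.34%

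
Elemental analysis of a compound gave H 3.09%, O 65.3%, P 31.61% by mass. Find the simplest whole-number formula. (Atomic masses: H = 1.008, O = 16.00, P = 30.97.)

H3O4P

Assume 100 g: 3.09 g H, 65.3 g O, 31.61 g P.
Moles — H: 3.09 / 1.008 = 3.065 mol; O: 65.3 / 16.00 = 4.081 mol; P: 31.61 / 30.97 = 1.021 mol
Divide by the smallest (1.021 mol P): H 3.003, O 3.999, P 1.000
Ratio ≈ 3:4:1, so the empirical formula is H3O4P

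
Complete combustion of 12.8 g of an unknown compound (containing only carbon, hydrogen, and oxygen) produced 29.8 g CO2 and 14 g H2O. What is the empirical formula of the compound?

mol C = 29.8 / 44.01 = 0.6771; mass C = 0.6771 × 12.01 = 8.132 g
mol H = 2 × (14 / 18.02) = 1.554; mass H = 1.554 × 1.008 = 1.566 g
mass O = 12.8 − (9.698) = 3.102 g → mol O = 0.1938
Divide by the smallest (0.1938 mol O): C 3.493, H 8.016, O 1.000
Multiply by 2: C 6.99, H 16.03, O 2.00 → C7H16O2

C7H16O2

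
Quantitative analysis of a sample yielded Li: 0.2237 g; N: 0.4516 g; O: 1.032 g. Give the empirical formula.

Li: 0.2237 g ÷ 6.94 g/mol = 0.03223 mol
N: 0.4516 g ÷ 14.01 g/mol = 0.03223 mol
O: 1.032 g ÷ 16.00 g/mol = 0.0645 mol
Divide by the smallest (0.03223 mol Li): Li 1.000, N 1.000, O 2.001
→ LiNO2

LiNO2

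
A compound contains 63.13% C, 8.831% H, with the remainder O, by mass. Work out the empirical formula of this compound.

C3H5O

Assume 100 g: 63.13 g C, 8.831 g H, 28.039 g O.
n(C) = 63.13/12.01 = 5.256, n(H) = 8.831/1.008 = 8.761, n(O) = 28.039/16.00 = 1.752
Smallest is O at 1.752 mol; normalising gives C 3.000, H 4.999, O 1.000
Ratio ≈ 3:5:1, so the empirical formula is C3H5O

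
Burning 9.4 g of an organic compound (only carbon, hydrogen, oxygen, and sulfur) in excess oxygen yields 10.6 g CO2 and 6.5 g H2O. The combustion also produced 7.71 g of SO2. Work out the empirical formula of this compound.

mol C = 10.6 / 44.01 = 0.2409; mass C = 0.2409 × 12.01 = 2.893 g
mol H = 2 × (6.5 / 18.02) = 0.7214; mass H = 0.7214 × 1.008 = 0.7272 g
mol S = 7.71 / 64.07 = 0.1203; mass S = 3.859 g
mass O = 9.4 − (7.479) = 1.921 g → mol O = 0.1201
Ratios (÷ 0.1201): C 2.006, H 6.009, O 1.000, S 1.002
→ C2H6OS

C2H6OS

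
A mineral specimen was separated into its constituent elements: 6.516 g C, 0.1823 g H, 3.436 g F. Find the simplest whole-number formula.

C: 6.516 g ÷ 12.01 g/mol = 0.5425 mol
H: 0.1823 g ÷ 1.008 g/mol = 0.1809 mol
F: 3.436 g ÷ 19.00 g/mol = 0.1808 mol
Divide by the smallest (0.1808 mol F): C 3.000, H 1.000, F 1.000
→ C3HF

C3HF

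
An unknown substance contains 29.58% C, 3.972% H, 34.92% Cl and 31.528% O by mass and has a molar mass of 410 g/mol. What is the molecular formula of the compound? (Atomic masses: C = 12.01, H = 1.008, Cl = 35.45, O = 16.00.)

Assume 100 g: 29.58 g C, 3.972 g H, 34.92 g Cl, 31.528 g O.
C: 29.58 g ÷ 12.01 g/mol = 2.463 mol
H: 3.972 g ÷ 1.008 g/mol = 3.94 mol
Cl: 34.92 g ÷ 35.45 g/mol = 0.985 mol
O: 31.528 g ÷ 16.00 g/mol = 1.97 mol
Ratios (÷ 0.985): C 2.500, H 4.000, Cl 1.000, O 2.000
Scaling by 2: C 5.00, H 8.00, Cl 2.00, O 4.00 → C5H8Cl2O4
Empirical-formula mass = 203.01 g/mol
n = 410 / 203.01 = 2.02 ≈ 2
Molecular formula = (C5H8Cl2O4)×2 = C10H16Cl4O8

C10H16Cl4O8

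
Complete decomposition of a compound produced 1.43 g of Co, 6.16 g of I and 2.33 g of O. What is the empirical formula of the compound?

Moles — Co: 1.43 / 58.93 = 0.02427 mol; I: 6.16 / 126.90 = 0.04854 mol; O: 2.33 / 16.00 = 0.1456 mol
Ratios (÷ 0.02427): Co 1.000, I 2.000, O 6.001
→ CoI2O6

CoI2O6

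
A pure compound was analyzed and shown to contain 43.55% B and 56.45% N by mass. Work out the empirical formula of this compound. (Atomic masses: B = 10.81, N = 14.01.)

Assume 100 g: 43.55 g B, 56.45 g N.
Moles — B: 43.55 / 10.81 = 4.029 mol; N: 56.45 / 14.01 = 4.029 mol
Divide by the smallest (4.029 mol B): B 1.000, N 1.000
≈ 1:1 → BN

BN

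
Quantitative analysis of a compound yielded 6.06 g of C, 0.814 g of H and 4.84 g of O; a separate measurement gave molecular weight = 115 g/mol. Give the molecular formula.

C5H8O3

C: 6.06 g ÷ 12.01 g/mol = 0.5046 mol
H: 0.814 g ÷ 1.008 g/mol = 0.8075 mol
O: 4.84 g ÷ 16.00 g/mol = 0.3025 mol
Smallest is O at 0.3025 mol; normalising gives C 1.668, H 2.670, O 1.000
Multiply by 3: C 5.00, H 8.01, O 3.00 → C5H8O3
Empirical-formula mass = 116.11 g/mol
n = 115 / 116.11 = 0.99 ≈ 1
Molecular formula = empirical formula = C5H8O3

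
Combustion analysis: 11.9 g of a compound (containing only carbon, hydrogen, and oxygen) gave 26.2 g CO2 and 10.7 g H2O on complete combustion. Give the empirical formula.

C8H16O3

mol C = 26.2 / 44.01 = 0.5953; mass C = 0.5953 × 12.01 = 7.150 g
mol H = 2 × (10.7 / 18.02) = 1.188; mass H = 1.188 × 1.008 = 1.197 g
mass O = 11.9 − (8.347) = 3.553 g → mol O = 0.2221
Divide by the smallest (0.2221 mol O): C 2.681, H 5.348, O 1.000
×3: C 8.04, H 16.04, O 3.00 → C8H16O3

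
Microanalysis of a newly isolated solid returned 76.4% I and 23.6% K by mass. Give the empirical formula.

Assume 100 g: 76.4 g I, 23.6 g K.
n(I) = 76.4/126.90 = 0.602, n(K) = 23.6/39.10 = 0.6036
Divide by the smallest (0.602 mol I): I 1.000, K 1.003
→ IK

IK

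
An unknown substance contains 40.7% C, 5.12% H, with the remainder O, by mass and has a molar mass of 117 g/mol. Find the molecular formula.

Assume 100 g: 40.7 g C, 5.12 g H, 54.18 g O.
Moles — C: 40.7 / 12.01 = 3.389 mol; H: 5.12 / 1.008 = 5.079 mol; O: 54.18 / 16.00 = 3.386 mol
Smallest is O at 3.386 mol; normalising gives C 1.001, H 1.500, O 1.000
×2: C 2.00, H 3.00, O 2.00 → C2H3O2
Empirical-formula mass = 59.04 g/mol
n = 117 / 59.04 = 1.98 ≈ 2
Molecular formula = (C2H3O2)×2 = C4H6O4

C4H6O4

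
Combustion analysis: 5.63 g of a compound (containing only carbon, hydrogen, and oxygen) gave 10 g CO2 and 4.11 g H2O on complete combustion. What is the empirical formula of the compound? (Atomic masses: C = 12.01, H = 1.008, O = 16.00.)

mol C = 10 / 44.01 = 0.2272; mass C = 0.2272 × 12.01 = 2.729 g
mol H = 2 × (4.11 / 18.02) = 0.4562; mass H = 0.4562 × 1.008 = 0.4598 g
mass O = 5.63 − (3.189) = 2.441 g → mol O = 0.1526
Divide by the smallest (0.1526 mol O): C 1.489, H 2.990, O 1.000
Scaling by 2: C 2.98, H 5.98, O 2.00 → C3H6O2

C3H6O2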